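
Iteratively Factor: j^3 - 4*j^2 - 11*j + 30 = (j - 5)*(j^2 + j - 6) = (j - 5)*(j - 2)*(j + 3)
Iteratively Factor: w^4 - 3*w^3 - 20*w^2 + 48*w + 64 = (w + 1)*(w^3 - 4*w^2 - 16*w + 64) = (w + 1)*(w + 4)*(w^2 - 8*w + 16) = (w - 4)*(w + 1)*(w + 4)*(w - 4)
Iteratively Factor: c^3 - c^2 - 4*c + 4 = (c - 2)*(c^2 + c - 2) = (c - 2)*(c - 1)*(c + 2)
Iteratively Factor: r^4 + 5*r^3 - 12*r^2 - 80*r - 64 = (r - 4)*(r^3 + 9*r^2 + 24*r + 16) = (r - 4)*(r + 4)*(r^2 + 5*r + 4) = (r - 4)*(r + 1)*(r + 4)*(r + 4)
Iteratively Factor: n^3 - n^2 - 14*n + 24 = (n - 3)*(n^2 + 2*n - 8) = (n - 3)*(n + 4)*(n - 2)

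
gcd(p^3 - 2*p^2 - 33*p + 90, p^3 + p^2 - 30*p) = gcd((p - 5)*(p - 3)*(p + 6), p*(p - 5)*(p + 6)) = p^2 + p - 30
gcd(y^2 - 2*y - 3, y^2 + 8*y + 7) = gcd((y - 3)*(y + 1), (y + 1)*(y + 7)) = y + 1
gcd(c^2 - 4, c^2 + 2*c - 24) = 1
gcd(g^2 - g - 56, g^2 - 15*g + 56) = g - 8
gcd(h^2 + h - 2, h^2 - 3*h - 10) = h + 2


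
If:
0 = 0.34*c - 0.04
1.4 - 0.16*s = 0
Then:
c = 0.12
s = 8.75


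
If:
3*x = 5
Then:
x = 5/3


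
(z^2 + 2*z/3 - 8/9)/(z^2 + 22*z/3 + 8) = (z - 2/3)/(z + 6)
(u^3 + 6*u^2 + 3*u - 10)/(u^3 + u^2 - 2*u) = (u + 5)/u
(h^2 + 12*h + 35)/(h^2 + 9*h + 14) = (h + 5)/(h + 2)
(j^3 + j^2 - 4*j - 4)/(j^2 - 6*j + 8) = (j^2 + 3*j + 2)/(j - 4)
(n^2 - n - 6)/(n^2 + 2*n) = (n - 3)/n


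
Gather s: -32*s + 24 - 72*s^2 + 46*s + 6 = -72*s^2 + 14*s + 30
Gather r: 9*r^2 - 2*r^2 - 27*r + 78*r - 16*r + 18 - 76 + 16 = 7*r^2 + 35*r - 42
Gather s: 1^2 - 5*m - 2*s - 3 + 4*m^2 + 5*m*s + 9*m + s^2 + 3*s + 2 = 4*m^2 + 4*m + s^2 + s*(5*m + 1)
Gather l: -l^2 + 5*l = -l^2 + 5*l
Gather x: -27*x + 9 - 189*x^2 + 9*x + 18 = -189*x^2 - 18*x + 27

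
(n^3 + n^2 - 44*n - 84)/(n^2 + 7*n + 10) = (n^2 - n - 42)/(n + 5)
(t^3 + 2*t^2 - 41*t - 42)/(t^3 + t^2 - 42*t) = (t + 1)/t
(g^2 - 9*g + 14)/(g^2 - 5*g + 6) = (g - 7)/(g - 3)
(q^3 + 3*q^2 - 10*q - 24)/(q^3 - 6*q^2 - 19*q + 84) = (q + 2)/(q - 7)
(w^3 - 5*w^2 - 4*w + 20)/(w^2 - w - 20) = (w^2 - 4)/(w + 4)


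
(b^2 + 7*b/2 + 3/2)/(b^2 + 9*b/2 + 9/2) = (2*b + 1)/(2*b + 3)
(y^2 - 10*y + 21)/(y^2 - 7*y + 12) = (y - 7)/(y - 4)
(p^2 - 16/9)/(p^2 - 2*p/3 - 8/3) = (p - 4/3)/(p - 2)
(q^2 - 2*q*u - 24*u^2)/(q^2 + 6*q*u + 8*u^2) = (q - 6*u)/(q + 2*u)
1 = 1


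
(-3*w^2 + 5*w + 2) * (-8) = 24*w^2 - 40*w - 16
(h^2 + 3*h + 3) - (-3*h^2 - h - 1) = 4*h^2 + 4*h + 4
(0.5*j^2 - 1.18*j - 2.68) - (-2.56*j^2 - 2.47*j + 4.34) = 3.06*j^2 + 1.29*j - 7.02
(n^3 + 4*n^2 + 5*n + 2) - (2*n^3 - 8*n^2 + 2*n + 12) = -n^3 + 12*n^2 + 3*n - 10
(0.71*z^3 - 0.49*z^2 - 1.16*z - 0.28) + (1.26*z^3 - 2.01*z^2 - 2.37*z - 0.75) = 1.97*z^3 - 2.5*z^2 - 3.53*z - 1.03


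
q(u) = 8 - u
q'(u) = -1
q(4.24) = 3.76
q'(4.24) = -1.00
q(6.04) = 1.96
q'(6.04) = -1.00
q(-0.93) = 8.93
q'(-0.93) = -1.00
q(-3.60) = 11.60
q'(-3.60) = -1.00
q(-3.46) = 11.46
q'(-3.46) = -1.00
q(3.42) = 4.58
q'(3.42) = -1.00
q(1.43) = 6.57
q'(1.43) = -1.00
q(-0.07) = 8.07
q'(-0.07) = -1.00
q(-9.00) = 17.00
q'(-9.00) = -1.00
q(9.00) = -1.00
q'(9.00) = -1.00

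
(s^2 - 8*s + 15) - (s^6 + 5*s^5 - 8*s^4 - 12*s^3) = -s^6 - 5*s^5 + 8*s^4 + 12*s^3 + s^2 - 8*s + 15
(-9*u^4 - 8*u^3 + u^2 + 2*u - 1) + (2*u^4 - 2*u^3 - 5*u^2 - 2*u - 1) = -7*u^4 - 10*u^3 - 4*u^2 - 2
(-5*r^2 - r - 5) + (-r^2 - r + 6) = -6*r^2 - 2*r + 1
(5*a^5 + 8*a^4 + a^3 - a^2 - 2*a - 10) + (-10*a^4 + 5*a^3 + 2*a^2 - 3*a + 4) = 5*a^5 - 2*a^4 + 6*a^3 + a^2 - 5*a - 6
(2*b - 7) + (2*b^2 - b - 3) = 2*b^2 + b - 10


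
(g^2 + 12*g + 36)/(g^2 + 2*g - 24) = (g + 6)/(g - 4)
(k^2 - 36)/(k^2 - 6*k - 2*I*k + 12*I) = (k + 6)/(k - 2*I)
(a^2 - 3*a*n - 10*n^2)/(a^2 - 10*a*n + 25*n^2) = (a + 2*n)/(a - 5*n)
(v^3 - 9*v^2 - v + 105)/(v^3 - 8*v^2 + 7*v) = (v^2 - 2*v - 15)/(v*(v - 1))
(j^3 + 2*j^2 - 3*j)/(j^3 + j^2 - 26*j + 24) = j*(j + 3)/(j^2 + 2*j - 24)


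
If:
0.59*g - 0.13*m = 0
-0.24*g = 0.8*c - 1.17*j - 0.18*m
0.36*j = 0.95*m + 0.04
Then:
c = 4.01827330508475*m + 0.1625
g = 0.220338983050847*m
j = 2.63888888888889*m + 0.111111111111111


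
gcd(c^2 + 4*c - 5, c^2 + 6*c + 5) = c + 5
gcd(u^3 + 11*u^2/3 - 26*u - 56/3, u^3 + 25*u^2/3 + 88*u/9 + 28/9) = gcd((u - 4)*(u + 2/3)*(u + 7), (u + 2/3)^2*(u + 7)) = u^2 + 23*u/3 + 14/3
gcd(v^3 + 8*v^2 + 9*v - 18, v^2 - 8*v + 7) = v - 1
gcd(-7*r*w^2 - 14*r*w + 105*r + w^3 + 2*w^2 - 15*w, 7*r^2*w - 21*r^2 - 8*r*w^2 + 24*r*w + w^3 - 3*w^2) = 7*r*w - 21*r - w^2 + 3*w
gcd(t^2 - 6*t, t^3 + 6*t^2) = t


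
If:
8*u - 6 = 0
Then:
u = 3/4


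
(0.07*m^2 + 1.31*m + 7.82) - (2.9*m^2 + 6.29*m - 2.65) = -2.83*m^2 - 4.98*m + 10.47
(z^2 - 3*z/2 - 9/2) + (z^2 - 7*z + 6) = 2*z^2 - 17*z/2 + 3/2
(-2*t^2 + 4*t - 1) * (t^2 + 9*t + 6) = -2*t^4 - 14*t^3 + 23*t^2 + 15*t - 6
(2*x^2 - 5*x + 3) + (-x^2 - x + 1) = x^2 - 6*x + 4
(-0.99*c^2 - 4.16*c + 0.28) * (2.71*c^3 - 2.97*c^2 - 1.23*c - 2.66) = -2.6829*c^5 - 8.3333*c^4 + 14.3317*c^3 + 6.9186*c^2 + 10.7212*c - 0.7448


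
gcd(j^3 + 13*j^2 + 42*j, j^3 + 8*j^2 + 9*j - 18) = j + 6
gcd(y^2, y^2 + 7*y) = y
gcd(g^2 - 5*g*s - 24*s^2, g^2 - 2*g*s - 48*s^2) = -g + 8*s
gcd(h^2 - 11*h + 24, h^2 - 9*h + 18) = h - 3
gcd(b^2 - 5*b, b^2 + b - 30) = b - 5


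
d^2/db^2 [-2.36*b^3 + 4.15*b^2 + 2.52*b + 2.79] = 8.3 - 14.16*b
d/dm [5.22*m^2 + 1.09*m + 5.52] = 10.44*m + 1.09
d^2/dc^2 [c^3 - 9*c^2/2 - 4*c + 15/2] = 6*c - 9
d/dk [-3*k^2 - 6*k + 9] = -6*k - 6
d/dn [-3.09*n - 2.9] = -3.09000000000000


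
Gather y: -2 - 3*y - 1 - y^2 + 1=-y^2 - 3*y - 2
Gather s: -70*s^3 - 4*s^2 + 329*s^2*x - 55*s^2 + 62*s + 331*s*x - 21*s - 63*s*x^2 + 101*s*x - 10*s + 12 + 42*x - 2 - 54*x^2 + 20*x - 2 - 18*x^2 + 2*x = -70*s^3 + s^2*(329*x - 59) + s*(-63*x^2 + 432*x + 31) - 72*x^2 + 64*x + 8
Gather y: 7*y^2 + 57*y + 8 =7*y^2 + 57*y + 8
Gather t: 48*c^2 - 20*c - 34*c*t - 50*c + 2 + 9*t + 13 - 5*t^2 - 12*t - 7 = 48*c^2 - 70*c - 5*t^2 + t*(-34*c - 3) + 8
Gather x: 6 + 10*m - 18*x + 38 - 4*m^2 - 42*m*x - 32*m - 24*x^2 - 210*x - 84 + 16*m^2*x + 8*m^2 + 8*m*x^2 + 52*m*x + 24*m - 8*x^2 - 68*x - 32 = 4*m^2 + 2*m + x^2*(8*m - 32) + x*(16*m^2 + 10*m - 296) - 72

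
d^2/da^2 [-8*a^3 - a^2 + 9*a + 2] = -48*a - 2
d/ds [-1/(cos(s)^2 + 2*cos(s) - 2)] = -2*(cos(s) + 1)*sin(s)/(cos(s)^2 + 2*cos(s) - 2)^2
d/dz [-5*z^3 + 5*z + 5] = 5 - 15*z^2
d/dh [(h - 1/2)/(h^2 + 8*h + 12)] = (-h^2 + h + 16)/(h^4 + 16*h^3 + 88*h^2 + 192*h + 144)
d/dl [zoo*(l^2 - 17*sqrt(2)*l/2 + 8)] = zoo*(l + 1)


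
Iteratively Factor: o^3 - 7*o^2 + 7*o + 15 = (o - 5)*(o^2 - 2*o - 3) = (o - 5)*(o - 3)*(o + 1)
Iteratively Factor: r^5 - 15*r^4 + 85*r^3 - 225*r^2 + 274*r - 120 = (r - 2)*(r^4 - 13*r^3 + 59*r^2 - 107*r + 60) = (r - 3)*(r - 2)*(r^3 - 10*r^2 + 29*r - 20) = (r - 5)*(r - 3)*(r - 2)*(r^2 - 5*r + 4) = (r - 5)*(r - 4)*(r - 3)*(r - 2)*(r - 1)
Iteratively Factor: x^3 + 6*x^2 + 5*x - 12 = (x - 1)*(x^2 + 7*x + 12) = (x - 1)*(x + 4)*(x + 3)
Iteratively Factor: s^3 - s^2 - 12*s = (s + 3)*(s^2 - 4*s) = s*(s + 3)*(s - 4)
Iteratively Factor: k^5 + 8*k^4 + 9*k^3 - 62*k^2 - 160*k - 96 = (k + 4)*(k^4 + 4*k^3 - 7*k^2 - 34*k - 24) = (k + 2)*(k + 4)*(k^3 + 2*k^2 - 11*k - 12) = (k - 3)*(k + 2)*(k + 4)*(k^2 + 5*k + 4) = (k - 3)*(k + 2)*(k + 4)^2*(k + 1)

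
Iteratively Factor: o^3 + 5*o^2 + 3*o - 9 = (o - 1)*(o^2 + 6*o + 9) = (o - 1)*(o + 3)*(o + 3)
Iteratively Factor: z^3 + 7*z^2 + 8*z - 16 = (z + 4)*(z^2 + 3*z - 4) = (z - 1)*(z + 4)*(z + 4)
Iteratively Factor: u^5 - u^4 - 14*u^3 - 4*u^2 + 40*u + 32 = (u - 4)*(u^4 + 3*u^3 - 2*u^2 - 12*u - 8) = (u - 4)*(u + 1)*(u^3 + 2*u^2 - 4*u - 8) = (u - 4)*(u - 2)*(u + 1)*(u^2 + 4*u + 4) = (u - 4)*(u - 2)*(u + 1)*(u + 2)*(u + 2)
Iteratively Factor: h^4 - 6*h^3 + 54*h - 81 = (h + 3)*(h^3 - 9*h^2 + 27*h - 27) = (h - 3)*(h + 3)*(h^2 - 6*h + 9) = (h - 3)^2*(h + 3)*(h - 3)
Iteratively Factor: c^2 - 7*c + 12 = (c - 4)*(c - 3)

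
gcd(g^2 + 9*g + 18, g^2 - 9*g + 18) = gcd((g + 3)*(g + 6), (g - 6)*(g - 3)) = 1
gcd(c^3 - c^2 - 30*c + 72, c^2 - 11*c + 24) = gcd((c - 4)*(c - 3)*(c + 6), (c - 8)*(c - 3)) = c - 3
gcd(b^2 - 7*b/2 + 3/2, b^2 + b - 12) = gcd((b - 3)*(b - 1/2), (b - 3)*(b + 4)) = b - 3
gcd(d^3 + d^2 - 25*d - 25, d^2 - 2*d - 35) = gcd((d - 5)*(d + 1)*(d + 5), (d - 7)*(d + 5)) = d + 5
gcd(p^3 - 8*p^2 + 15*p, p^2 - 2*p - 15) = p - 5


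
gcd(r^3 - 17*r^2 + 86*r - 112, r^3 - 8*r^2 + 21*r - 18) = r - 2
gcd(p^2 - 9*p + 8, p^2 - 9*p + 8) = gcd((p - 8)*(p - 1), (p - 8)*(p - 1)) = p^2 - 9*p + 8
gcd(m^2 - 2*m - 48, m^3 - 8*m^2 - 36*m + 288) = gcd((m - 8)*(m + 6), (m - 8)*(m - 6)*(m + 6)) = m^2 - 2*m - 48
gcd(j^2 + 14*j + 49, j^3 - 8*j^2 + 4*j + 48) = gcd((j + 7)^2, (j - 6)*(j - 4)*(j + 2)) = 1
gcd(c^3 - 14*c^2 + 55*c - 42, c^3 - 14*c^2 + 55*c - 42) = c^3 - 14*c^2 + 55*c - 42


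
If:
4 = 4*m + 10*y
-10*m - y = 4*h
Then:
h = 6*y - 5/2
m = 1 - 5*y/2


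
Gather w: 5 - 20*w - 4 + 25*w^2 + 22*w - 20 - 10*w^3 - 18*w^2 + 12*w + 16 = -10*w^3 + 7*w^2 + 14*w - 3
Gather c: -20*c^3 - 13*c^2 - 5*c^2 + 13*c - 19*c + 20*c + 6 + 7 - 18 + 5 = -20*c^3 - 18*c^2 + 14*c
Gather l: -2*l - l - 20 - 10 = -3*l - 30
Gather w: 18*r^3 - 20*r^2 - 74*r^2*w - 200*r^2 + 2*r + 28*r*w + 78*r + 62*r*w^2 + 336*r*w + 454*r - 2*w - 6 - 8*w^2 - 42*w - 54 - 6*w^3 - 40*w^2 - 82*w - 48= 18*r^3 - 220*r^2 + 534*r - 6*w^3 + w^2*(62*r - 48) + w*(-74*r^2 + 364*r - 126) - 108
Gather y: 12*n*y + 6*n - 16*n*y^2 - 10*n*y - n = -16*n*y^2 + 2*n*y + 5*n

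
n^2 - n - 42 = (n - 7)*(n + 6)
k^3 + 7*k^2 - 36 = (k - 2)*(k + 3)*(k + 6)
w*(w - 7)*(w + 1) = w^3 - 6*w^2 - 7*w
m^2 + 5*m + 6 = (m + 2)*(m + 3)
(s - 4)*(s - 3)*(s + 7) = s^3 - 37*s + 84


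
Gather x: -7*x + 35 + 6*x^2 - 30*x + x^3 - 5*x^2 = x^3 + x^2 - 37*x + 35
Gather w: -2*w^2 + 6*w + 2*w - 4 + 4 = -2*w^2 + 8*w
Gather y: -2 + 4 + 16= 18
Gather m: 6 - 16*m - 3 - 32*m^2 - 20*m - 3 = -32*m^2 - 36*m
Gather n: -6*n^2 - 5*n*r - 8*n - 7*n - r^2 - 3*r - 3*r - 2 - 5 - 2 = -6*n^2 + n*(-5*r - 15) - r^2 - 6*r - 9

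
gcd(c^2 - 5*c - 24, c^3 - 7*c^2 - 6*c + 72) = c + 3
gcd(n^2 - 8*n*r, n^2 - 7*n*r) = n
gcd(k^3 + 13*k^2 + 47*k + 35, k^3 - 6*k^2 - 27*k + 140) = k + 5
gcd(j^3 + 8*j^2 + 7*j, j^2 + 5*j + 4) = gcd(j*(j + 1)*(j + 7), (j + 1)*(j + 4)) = j + 1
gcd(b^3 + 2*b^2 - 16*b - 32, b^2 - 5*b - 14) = b + 2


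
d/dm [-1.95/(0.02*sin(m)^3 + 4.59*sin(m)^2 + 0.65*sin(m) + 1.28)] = (0.117*sin(m)^2 + 17.901*sin(m) + 1.2675)*cos(m)/(0.02*sin(m)^3 + 4.59*sin(m)^2 + 0.65*sin(m) + 1.28)^2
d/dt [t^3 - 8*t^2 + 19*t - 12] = 3*t^2 - 16*t + 19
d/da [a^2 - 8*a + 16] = 2*a - 8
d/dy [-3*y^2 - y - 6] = -6*y - 1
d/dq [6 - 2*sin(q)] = -2*cos(q)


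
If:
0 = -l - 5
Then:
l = -5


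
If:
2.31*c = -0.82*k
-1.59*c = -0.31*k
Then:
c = 0.00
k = 0.00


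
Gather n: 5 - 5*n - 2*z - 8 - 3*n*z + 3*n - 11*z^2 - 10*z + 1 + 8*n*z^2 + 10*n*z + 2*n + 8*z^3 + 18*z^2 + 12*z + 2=n*(8*z^2 + 7*z) + 8*z^3 + 7*z^2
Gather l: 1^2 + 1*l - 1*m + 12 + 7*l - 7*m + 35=8*l - 8*m + 48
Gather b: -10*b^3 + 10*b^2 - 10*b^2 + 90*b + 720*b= -10*b^3 + 810*b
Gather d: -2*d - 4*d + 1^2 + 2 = 3 - 6*d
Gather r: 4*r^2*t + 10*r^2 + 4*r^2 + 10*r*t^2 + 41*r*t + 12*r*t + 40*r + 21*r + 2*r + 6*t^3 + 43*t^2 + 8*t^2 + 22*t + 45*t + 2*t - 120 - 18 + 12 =r^2*(4*t + 14) + r*(10*t^2 + 53*t + 63) + 6*t^3 + 51*t^2 + 69*t - 126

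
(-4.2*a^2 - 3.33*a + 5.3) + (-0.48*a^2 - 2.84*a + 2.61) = -4.68*a^2 - 6.17*a + 7.91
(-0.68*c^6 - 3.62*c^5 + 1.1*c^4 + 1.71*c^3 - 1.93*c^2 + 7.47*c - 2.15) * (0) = 0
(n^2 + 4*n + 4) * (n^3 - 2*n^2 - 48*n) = n^5 + 2*n^4 - 52*n^3 - 200*n^2 - 192*n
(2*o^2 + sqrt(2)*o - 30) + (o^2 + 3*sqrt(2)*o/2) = 3*o^2 + 5*sqrt(2)*o/2 - 30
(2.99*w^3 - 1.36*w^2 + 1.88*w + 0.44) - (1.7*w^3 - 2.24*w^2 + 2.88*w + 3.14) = 1.29*w^3 + 0.88*w^2 - 1.0*w - 2.7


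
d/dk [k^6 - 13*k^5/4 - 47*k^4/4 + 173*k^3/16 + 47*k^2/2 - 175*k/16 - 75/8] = 6*k^5 - 65*k^4/4 - 47*k^3 + 519*k^2/16 + 47*k - 175/16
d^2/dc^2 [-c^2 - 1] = -2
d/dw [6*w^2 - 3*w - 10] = 12*w - 3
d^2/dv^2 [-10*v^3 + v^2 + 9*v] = 2 - 60*v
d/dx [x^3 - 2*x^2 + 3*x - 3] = 3*x^2 - 4*x + 3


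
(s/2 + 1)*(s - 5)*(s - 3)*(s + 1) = s^4/2 - 5*s^3/2 - 7*s^2/2 + 29*s/2 + 15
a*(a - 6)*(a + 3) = a^3 - 3*a^2 - 18*a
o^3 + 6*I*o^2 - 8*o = o*(o + 2*I)*(o + 4*I)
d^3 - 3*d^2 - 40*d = d*(d - 8)*(d + 5)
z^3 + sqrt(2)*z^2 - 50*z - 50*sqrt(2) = (z - 5*sqrt(2))*(z + sqrt(2))*(z + 5*sqrt(2))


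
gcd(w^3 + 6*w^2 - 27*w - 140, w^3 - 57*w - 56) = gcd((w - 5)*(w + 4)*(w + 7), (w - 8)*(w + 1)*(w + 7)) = w + 7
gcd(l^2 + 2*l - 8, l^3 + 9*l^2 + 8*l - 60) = l - 2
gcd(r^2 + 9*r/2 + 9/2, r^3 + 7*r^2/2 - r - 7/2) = 1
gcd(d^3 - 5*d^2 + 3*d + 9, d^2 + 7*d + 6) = d + 1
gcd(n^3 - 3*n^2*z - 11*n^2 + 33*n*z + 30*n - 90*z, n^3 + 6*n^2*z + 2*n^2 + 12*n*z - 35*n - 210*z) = n - 5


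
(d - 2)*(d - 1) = d^2 - 3*d + 2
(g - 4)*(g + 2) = g^2 - 2*g - 8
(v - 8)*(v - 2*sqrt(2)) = v^2 - 8*v - 2*sqrt(2)*v + 16*sqrt(2)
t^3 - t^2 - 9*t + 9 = (t - 3)*(t - 1)*(t + 3)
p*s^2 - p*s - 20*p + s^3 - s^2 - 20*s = (p + s)*(s - 5)*(s + 4)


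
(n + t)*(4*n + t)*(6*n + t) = 24*n^3 + 34*n^2*t + 11*n*t^2 + t^3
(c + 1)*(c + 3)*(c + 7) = c^3 + 11*c^2 + 31*c + 21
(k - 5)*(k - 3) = k^2 - 8*k + 15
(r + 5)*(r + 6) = r^2 + 11*r + 30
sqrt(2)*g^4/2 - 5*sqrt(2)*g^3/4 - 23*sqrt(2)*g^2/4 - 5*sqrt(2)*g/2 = g*(g - 5)*(g + 1/2)*(sqrt(2)*g/2 + sqrt(2))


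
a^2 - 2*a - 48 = (a - 8)*(a + 6)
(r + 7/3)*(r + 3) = r^2 + 16*r/3 + 7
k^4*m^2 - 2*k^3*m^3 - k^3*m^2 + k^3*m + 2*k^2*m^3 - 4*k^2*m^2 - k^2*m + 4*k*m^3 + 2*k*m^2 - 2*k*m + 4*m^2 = (k - 2)*(k - 2*m)*(k*m + 1)*(k*m + m)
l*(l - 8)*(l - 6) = l^3 - 14*l^2 + 48*l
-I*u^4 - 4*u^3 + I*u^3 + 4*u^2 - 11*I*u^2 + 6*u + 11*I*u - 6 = (u - 1)*(u - 6*I)*(u + I)*(-I*u + 1)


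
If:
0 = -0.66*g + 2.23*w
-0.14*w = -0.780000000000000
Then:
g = 18.82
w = 5.57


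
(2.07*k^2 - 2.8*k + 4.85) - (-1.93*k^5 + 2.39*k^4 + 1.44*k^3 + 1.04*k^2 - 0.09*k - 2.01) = 1.93*k^5 - 2.39*k^4 - 1.44*k^3 + 1.03*k^2 - 2.71*k + 6.86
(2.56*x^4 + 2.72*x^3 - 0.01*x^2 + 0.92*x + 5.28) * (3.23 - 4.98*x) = -12.7488*x^5 - 5.2768*x^4 + 8.8354*x^3 - 4.6139*x^2 - 23.3228*x + 17.0544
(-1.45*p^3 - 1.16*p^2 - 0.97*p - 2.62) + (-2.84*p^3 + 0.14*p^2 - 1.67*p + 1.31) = -4.29*p^3 - 1.02*p^2 - 2.64*p - 1.31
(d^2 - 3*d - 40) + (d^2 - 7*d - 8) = 2*d^2 - 10*d - 48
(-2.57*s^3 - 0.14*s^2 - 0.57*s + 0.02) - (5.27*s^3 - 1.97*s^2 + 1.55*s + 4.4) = -7.84*s^3 + 1.83*s^2 - 2.12*s - 4.38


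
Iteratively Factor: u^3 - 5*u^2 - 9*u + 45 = (u - 5)*(u^2 - 9) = (u - 5)*(u - 3)*(u + 3)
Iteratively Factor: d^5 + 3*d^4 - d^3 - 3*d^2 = (d + 1)*(d^4 + 2*d^3 - 3*d^2) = (d + 1)*(d + 3)*(d^3 - d^2) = d*(d + 1)*(d + 3)*(d^2 - d) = d*(d - 1)*(d + 1)*(d + 3)*(d)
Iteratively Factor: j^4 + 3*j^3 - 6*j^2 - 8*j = (j + 1)*(j^3 + 2*j^2 - 8*j) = (j - 2)*(j + 1)*(j^2 + 4*j) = j*(j - 2)*(j + 1)*(j + 4)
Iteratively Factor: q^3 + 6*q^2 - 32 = (q - 2)*(q^2 + 8*q + 16) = (q - 2)*(q + 4)*(q + 4)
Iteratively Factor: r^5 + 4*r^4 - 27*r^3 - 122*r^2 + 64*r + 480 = (r - 5)*(r^4 + 9*r^3 + 18*r^2 - 32*r - 96) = (r - 5)*(r + 4)*(r^3 + 5*r^2 - 2*r - 24) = (r - 5)*(r - 2)*(r + 4)*(r^2 + 7*r + 12) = (r - 5)*(r - 2)*(r + 3)*(r + 4)*(r + 4)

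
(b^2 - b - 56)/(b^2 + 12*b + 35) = (b - 8)/(b + 5)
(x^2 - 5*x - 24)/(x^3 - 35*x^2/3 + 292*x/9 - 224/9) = 9*(x + 3)/(9*x^2 - 33*x + 28)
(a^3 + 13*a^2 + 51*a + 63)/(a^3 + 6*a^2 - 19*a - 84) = (a + 3)/(a - 4)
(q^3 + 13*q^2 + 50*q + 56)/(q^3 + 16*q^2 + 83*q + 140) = (q + 2)/(q + 5)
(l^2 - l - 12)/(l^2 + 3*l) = (l - 4)/l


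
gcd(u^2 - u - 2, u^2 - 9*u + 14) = u - 2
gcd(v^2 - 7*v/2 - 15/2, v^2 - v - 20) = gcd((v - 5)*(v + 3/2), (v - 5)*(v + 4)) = v - 5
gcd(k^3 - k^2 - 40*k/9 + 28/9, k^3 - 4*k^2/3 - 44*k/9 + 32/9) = k^2 + 4*k/3 - 4/3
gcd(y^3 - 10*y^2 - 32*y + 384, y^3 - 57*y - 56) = y - 8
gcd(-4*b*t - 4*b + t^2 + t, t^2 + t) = t + 1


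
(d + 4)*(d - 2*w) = d^2 - 2*d*w + 4*d - 8*w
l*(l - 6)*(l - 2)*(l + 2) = l^4 - 6*l^3 - 4*l^2 + 24*l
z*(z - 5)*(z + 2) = z^3 - 3*z^2 - 10*z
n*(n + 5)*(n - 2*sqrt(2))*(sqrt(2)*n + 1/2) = sqrt(2)*n^4 - 7*n^3/2 + 5*sqrt(2)*n^3 - 35*n^2/2 - sqrt(2)*n^2 - 5*sqrt(2)*n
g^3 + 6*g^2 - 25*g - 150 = (g - 5)*(g + 5)*(g + 6)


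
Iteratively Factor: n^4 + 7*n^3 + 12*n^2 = (n)*(n^3 + 7*n^2 + 12*n) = n*(n + 3)*(n^2 + 4*n) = n*(n + 3)*(n + 4)*(n)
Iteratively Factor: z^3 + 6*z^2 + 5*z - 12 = (z - 1)*(z^2 + 7*z + 12) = (z - 1)*(z + 4)*(z + 3)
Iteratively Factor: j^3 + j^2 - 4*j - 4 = (j - 2)*(j^2 + 3*j + 2) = (j - 2)*(j + 1)*(j + 2)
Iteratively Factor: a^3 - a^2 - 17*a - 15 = (a + 3)*(a^2 - 4*a - 5) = (a - 5)*(a + 3)*(a + 1)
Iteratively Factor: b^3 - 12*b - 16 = (b - 4)*(b^2 + 4*b + 4) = (b - 4)*(b + 2)*(b + 2)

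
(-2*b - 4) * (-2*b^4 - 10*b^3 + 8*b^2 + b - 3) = 4*b^5 + 28*b^4 + 24*b^3 - 34*b^2 + 2*b + 12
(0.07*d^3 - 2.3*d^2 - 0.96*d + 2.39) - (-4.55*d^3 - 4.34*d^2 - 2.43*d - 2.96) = 4.62*d^3 + 2.04*d^2 + 1.47*d + 5.35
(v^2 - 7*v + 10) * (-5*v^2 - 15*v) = -5*v^4 + 20*v^3 + 55*v^2 - 150*v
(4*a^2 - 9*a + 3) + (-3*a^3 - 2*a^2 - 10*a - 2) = -3*a^3 + 2*a^2 - 19*a + 1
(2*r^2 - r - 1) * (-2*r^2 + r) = -4*r^4 + 4*r^3 + r^2 - r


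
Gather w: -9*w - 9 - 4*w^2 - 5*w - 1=-4*w^2 - 14*w - 10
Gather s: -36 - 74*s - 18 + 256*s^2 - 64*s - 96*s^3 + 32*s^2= -96*s^3 + 288*s^2 - 138*s - 54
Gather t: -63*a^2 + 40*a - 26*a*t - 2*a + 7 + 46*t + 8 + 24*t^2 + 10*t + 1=-63*a^2 + 38*a + 24*t^2 + t*(56 - 26*a) + 16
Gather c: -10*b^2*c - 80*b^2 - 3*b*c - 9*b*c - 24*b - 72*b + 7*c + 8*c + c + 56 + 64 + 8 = -80*b^2 - 96*b + c*(-10*b^2 - 12*b + 16) + 128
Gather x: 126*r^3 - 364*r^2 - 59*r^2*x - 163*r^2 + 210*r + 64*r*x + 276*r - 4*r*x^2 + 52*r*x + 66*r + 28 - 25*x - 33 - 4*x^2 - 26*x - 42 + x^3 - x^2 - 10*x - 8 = 126*r^3 - 527*r^2 + 552*r + x^3 + x^2*(-4*r - 5) + x*(-59*r^2 + 116*r - 61) - 55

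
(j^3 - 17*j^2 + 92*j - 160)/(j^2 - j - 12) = (j^2 - 13*j + 40)/(j + 3)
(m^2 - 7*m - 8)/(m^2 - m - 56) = (m + 1)/(m + 7)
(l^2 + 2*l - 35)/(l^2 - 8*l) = (l^2 + 2*l - 35)/(l*(l - 8))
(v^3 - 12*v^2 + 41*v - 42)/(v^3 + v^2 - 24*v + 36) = (v - 7)/(v + 6)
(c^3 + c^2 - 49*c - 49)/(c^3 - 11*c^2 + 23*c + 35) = (c + 7)/(c - 5)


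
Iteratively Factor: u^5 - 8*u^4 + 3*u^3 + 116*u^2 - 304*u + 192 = (u - 4)*(u^4 - 4*u^3 - 13*u^2 + 64*u - 48) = (u - 4)^2*(u^3 - 13*u + 12) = (u - 4)^2*(u - 3)*(u^2 + 3*u - 4) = (u - 4)^2*(u - 3)*(u - 1)*(u + 4)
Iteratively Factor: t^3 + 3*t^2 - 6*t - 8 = (t + 4)*(t^2 - t - 2) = (t - 2)*(t + 4)*(t + 1)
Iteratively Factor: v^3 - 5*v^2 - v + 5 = (v + 1)*(v^2 - 6*v + 5) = (v - 1)*(v + 1)*(v - 5)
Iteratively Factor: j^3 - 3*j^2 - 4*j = (j)*(j^2 - 3*j - 4) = j*(j - 4)*(j + 1)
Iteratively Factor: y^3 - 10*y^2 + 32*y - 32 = (y - 4)*(y^2 - 6*y + 8) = (y - 4)*(y - 2)*(y - 4)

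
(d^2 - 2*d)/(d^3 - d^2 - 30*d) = (2 - d)/(-d^2 + d + 30)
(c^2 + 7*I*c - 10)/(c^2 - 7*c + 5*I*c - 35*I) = (c + 2*I)/(c - 7)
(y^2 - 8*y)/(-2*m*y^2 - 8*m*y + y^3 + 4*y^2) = (8 - y)/(2*m*y + 8*m - y^2 - 4*y)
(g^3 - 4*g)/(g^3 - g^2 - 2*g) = (g + 2)/(g + 1)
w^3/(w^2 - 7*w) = w^2/(w - 7)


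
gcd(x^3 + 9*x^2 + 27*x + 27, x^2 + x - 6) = x + 3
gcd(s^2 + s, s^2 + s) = s^2 + s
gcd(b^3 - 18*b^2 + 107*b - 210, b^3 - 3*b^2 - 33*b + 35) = b - 7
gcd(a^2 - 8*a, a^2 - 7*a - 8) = a - 8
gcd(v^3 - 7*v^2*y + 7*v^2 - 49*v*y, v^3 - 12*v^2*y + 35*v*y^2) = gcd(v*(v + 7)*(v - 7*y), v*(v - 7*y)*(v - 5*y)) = -v^2 + 7*v*y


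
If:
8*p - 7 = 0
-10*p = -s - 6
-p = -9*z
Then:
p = 7/8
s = 11/4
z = 7/72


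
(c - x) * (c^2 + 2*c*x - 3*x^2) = c^3 + c^2*x - 5*c*x^2 + 3*x^3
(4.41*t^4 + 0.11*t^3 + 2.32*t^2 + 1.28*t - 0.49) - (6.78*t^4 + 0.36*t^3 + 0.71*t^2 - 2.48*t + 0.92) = -2.37*t^4 - 0.25*t^3 + 1.61*t^2 + 3.76*t - 1.41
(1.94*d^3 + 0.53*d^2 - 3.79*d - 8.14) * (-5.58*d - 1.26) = -10.8252*d^4 - 5.4018*d^3 + 20.4804*d^2 + 50.1966*d + 10.2564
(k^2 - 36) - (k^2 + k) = -k - 36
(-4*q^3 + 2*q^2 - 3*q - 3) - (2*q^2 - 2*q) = -4*q^3 - q - 3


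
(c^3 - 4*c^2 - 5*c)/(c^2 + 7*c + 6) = c*(c - 5)/(c + 6)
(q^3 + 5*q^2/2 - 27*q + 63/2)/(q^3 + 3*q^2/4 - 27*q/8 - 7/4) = 4*(2*q^3 + 5*q^2 - 54*q + 63)/(8*q^3 + 6*q^2 - 27*q - 14)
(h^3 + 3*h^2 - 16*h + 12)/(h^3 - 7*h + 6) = (h + 6)/(h + 3)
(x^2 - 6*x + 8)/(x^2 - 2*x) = (x - 4)/x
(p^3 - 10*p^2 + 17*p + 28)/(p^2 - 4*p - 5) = (p^2 - 11*p + 28)/(p - 5)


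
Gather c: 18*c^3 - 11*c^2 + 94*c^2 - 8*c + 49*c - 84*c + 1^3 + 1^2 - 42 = 18*c^3 + 83*c^2 - 43*c - 40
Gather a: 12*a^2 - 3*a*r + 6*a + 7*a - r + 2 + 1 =12*a^2 + a*(13 - 3*r) - r + 3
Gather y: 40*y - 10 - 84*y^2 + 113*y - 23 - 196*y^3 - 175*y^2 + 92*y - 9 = -196*y^3 - 259*y^2 + 245*y - 42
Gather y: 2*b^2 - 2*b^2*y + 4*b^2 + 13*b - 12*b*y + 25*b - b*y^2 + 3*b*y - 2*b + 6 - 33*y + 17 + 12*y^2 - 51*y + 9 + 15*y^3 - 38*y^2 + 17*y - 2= 6*b^2 + 36*b + 15*y^3 + y^2*(-b - 26) + y*(-2*b^2 - 9*b - 67) + 30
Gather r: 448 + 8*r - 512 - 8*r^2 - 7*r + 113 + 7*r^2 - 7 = -r^2 + r + 42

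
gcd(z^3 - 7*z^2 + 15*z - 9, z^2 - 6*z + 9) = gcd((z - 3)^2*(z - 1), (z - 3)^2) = z^2 - 6*z + 9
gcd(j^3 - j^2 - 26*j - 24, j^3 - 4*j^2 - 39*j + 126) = 1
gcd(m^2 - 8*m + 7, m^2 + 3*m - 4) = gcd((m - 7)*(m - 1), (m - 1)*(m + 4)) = m - 1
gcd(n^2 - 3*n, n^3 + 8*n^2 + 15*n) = n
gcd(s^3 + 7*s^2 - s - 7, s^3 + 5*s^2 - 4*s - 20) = 1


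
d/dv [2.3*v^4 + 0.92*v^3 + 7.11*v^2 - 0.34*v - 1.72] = 9.2*v^3 + 2.76*v^2 + 14.22*v - 0.34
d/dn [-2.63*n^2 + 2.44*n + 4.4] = 2.44 - 5.26*n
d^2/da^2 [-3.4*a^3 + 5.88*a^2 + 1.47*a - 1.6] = 11.76 - 20.4*a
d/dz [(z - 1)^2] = 2*z - 2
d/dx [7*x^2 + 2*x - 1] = 14*x + 2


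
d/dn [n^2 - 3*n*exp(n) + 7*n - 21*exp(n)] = -3*n*exp(n) + 2*n - 24*exp(n) + 7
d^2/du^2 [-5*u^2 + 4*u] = -10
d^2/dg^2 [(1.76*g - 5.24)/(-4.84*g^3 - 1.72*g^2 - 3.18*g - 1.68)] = (-247.374336*g^5 + 1385.09184*g^4 + 741.714688*g^3 + 748.642368*g^2 - 53.166528*g + 94.500192)/(113.379904*g^9 + 120.876096*g^8 + 266.436192*g^7 + 281.990656*g^6 + 258.969168*g^5 + 222.233616*g^4 + 128.272248*g^3 + 65.53008*g^2 + 26.925696*g + 4.741632)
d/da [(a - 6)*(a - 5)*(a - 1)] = 3*a^2 - 24*a + 41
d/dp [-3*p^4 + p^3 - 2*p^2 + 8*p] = -12*p^3 + 3*p^2 - 4*p + 8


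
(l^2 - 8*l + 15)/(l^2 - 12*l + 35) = (l - 3)/(l - 7)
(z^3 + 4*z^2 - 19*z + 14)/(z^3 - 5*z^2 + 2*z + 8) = (z^2 + 6*z - 7)/(z^2 - 3*z - 4)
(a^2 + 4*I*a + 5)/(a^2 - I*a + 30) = (a - I)/(a - 6*I)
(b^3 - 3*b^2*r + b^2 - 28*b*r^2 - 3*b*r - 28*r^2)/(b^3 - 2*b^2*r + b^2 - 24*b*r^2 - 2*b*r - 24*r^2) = (-b + 7*r)/(-b + 6*r)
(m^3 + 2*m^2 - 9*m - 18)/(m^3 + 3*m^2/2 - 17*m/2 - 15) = 2*(m + 3)/(2*m + 5)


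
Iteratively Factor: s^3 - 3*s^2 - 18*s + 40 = (s - 2)*(s^2 - s - 20) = (s - 2)*(s + 4)*(s - 5)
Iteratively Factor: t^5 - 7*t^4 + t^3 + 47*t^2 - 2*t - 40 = (t - 5)*(t^4 - 2*t^3 - 9*t^2 + 2*t + 8) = (t - 5)*(t - 4)*(t^3 + 2*t^2 - t - 2) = (t - 5)*(t - 4)*(t + 1)*(t^2 + t - 2) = (t - 5)*(t - 4)*(t - 1)*(t + 1)*(t + 2)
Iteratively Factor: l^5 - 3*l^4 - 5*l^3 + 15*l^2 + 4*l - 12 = (l - 3)*(l^4 - 5*l^2 + 4) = (l - 3)*(l - 1)*(l^3 + l^2 - 4*l - 4) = (l - 3)*(l - 2)*(l - 1)*(l^2 + 3*l + 2) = (l - 3)*(l - 2)*(l - 1)*(l + 1)*(l + 2)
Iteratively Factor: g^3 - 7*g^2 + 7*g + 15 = (g + 1)*(g^2 - 8*g + 15) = (g - 3)*(g + 1)*(g - 5)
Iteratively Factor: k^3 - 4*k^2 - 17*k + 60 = (k - 3)*(k^2 - k - 20) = (k - 3)*(k + 4)*(k - 5)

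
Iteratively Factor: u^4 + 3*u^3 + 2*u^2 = (u)*(u^3 + 3*u^2 + 2*u) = u^2*(u^2 + 3*u + 2) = u^2*(u + 1)*(u + 2)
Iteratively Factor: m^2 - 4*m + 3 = (m - 1)*(m - 3)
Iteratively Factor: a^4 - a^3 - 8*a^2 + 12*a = (a + 3)*(a^3 - 4*a^2 + 4*a) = (a - 2)*(a + 3)*(a^2 - 2*a) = a*(a - 2)*(a + 3)*(a - 2)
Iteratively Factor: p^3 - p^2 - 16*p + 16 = (p - 1)*(p^2 - 16) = (p - 1)*(p + 4)*(p - 4)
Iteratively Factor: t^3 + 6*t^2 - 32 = (t + 4)*(t^2 + 2*t - 8) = (t + 4)^2*(t - 2)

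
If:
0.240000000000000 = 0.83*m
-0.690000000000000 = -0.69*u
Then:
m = 0.29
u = 1.00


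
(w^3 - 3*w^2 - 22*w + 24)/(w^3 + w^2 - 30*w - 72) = (w - 1)/(w + 3)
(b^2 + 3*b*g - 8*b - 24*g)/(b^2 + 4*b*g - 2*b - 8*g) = (b^2 + 3*b*g - 8*b - 24*g)/(b^2 + 4*b*g - 2*b - 8*g)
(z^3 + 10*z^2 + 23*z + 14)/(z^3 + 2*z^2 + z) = (z^2 + 9*z + 14)/(z*(z + 1))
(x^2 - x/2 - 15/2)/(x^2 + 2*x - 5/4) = 2*(x - 3)/(2*x - 1)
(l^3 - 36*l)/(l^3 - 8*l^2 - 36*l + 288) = l/(l - 8)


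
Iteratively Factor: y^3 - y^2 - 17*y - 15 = (y + 1)*(y^2 - 2*y - 15) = (y + 1)*(y + 3)*(y - 5)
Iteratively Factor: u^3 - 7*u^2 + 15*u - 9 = (u - 3)*(u^2 - 4*u + 3) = (u - 3)*(u - 1)*(u - 3)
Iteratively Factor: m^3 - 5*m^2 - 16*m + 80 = (m - 5)*(m^2 - 16) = (m - 5)*(m - 4)*(m + 4)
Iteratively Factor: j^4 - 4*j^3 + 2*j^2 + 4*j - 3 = (j - 1)*(j^3 - 3*j^2 - j + 3) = (j - 1)*(j + 1)*(j^2 - 4*j + 3) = (j - 1)^2*(j + 1)*(j - 3)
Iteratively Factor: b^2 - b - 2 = (b + 1)*(b - 2)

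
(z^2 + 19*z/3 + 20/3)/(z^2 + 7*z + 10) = (z + 4/3)/(z + 2)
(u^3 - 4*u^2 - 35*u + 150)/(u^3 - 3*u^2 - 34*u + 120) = (u - 5)/(u - 4)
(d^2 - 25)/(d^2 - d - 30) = (d - 5)/(d - 6)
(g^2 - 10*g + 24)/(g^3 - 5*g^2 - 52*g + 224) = (g - 6)/(g^2 - g - 56)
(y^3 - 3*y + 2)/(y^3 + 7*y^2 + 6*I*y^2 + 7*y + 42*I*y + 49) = (y^3 - 3*y + 2)/(y^3 + y^2*(7 + 6*I) + y*(7 + 42*I) + 49)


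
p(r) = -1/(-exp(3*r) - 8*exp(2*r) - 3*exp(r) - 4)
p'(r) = -(3*exp(3*r) + 16*exp(2*r) + 3*exp(r))/(-exp(3*r) - 8*exp(2*r) - 3*exp(r) - 4)^2 = (-3*exp(2*r) - 16*exp(r) - 3)*exp(r)/(exp(3*r) + 8*exp(2*r) + 3*exp(r) + 4)^2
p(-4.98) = 0.25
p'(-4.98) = -0.00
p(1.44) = 0.00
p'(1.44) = -0.01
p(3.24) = 0.00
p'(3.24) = -0.00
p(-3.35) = 0.24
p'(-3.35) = -0.01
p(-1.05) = 0.16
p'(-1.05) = -0.09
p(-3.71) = 0.25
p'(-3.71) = -0.00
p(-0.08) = 0.07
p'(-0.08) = -0.09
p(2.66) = 0.00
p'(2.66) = -0.00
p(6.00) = 0.00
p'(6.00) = 0.00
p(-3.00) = 0.24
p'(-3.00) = -0.01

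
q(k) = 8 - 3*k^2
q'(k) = -6*k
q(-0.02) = 8.00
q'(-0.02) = 0.12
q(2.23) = -6.92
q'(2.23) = -13.38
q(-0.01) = 8.00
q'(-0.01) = 0.06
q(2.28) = -7.60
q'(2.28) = -13.68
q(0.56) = 7.06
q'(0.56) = -3.36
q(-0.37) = 7.59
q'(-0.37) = 2.22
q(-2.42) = -9.57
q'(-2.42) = 14.52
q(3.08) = -20.46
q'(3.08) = -18.48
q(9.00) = -235.00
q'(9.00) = -54.00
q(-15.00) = -667.00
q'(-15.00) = 90.00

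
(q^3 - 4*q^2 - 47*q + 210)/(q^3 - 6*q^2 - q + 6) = (q^2 + 2*q - 35)/(q^2 - 1)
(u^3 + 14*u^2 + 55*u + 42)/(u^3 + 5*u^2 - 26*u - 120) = (u^2 + 8*u + 7)/(u^2 - u - 20)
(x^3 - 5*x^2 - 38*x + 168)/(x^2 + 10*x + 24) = (x^2 - 11*x + 28)/(x + 4)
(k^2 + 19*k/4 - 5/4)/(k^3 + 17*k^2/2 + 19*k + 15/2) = (4*k - 1)/(2*(2*k^2 + 7*k + 3))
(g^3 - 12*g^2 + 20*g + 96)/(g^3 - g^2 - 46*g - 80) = (g - 6)/(g + 5)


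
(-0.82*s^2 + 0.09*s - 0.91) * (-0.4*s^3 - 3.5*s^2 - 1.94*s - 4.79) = 0.328*s^5 + 2.834*s^4 + 1.6398*s^3 + 6.9382*s^2 + 1.3343*s + 4.3589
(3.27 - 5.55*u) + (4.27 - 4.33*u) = 7.54 - 9.88*u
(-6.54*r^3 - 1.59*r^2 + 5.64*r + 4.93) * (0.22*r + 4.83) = -1.4388*r^4 - 31.938*r^3 - 6.4389*r^2 + 28.3258*r + 23.8119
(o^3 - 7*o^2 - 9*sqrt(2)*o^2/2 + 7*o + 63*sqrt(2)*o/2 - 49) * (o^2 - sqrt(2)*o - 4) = o^5 - 11*sqrt(2)*o^4/2 - 7*o^4 + 12*o^3 + 77*sqrt(2)*o^3/2 - 84*o^2 + 11*sqrt(2)*o^2 - 77*sqrt(2)*o - 28*o + 196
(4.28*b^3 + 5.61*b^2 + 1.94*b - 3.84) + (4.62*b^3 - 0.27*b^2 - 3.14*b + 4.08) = 8.9*b^3 + 5.34*b^2 - 1.2*b + 0.24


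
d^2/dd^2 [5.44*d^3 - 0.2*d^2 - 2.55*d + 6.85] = 32.64*d - 0.4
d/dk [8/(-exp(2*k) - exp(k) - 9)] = (16*exp(k) + 8)*exp(k)/(exp(2*k) + exp(k) + 9)^2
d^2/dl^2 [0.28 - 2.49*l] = 0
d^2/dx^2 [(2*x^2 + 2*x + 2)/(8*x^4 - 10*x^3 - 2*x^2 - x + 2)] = 4*(192*x^8 + 144*x^7 + 116*x^6 - 900*x^5 + 318*x^4 + 116*x^3 + 78*x^2 + 78*x + 11)/(512*x^12 - 1920*x^11 + 2016*x^10 - 232*x^9 + 360*x^8 - 1284*x^7 + 304*x^6 + 102*x^5 + 234*x^4 - 97*x^3 - 18*x^2 - 12*x + 8)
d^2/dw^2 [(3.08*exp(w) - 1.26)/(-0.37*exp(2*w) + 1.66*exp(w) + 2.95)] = (-0.421652*exp(4*w) - 1.20176*exp(3*w) - 22.492596*exp(2*w) + 24.055976*exp(w) - 32.97392)*exp(w)/(0.050653*exp(6*w) - 0.681762*exp(5*w) + 1.847151*exp(4*w) + 6.297044*exp(3*w) - 14.727285*exp(2*w) - 43.33845*exp(w) - 25.672375)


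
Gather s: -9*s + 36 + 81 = 117 - 9*s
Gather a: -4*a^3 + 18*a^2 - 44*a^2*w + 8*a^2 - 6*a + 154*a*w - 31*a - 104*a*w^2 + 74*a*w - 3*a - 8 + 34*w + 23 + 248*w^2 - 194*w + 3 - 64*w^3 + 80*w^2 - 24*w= -4*a^3 + a^2*(26 - 44*w) + a*(-104*w^2 + 228*w - 40) - 64*w^3 + 328*w^2 - 184*w + 18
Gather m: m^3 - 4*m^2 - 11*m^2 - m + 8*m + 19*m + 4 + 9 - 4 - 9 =m^3 - 15*m^2 + 26*m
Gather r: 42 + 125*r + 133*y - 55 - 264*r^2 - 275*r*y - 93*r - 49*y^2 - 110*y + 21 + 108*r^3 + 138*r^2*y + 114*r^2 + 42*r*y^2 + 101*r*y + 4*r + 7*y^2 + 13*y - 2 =108*r^3 + r^2*(138*y - 150) + r*(42*y^2 - 174*y + 36) - 42*y^2 + 36*y + 6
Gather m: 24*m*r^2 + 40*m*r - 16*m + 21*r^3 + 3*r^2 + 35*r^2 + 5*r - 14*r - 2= m*(24*r^2 + 40*r - 16) + 21*r^3 + 38*r^2 - 9*r - 2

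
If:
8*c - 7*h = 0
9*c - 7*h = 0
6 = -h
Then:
No Solution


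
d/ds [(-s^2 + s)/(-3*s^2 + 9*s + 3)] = (-2*s^2 - 2*s + 1)/(3*(s^4 - 6*s^3 + 7*s^2 + 6*s + 1))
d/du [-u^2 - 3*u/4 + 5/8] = -2*u - 3/4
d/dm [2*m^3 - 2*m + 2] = 6*m^2 - 2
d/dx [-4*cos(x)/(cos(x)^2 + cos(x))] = -4*sin(x)/(cos(x) + 1)^2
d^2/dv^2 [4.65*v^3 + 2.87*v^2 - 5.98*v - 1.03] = 27.9*v + 5.74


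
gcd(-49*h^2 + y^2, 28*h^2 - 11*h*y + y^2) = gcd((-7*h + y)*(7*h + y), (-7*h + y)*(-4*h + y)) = -7*h + y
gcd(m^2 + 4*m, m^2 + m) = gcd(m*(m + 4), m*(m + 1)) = m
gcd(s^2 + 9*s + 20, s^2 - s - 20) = s + 4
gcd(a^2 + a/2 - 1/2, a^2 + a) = a + 1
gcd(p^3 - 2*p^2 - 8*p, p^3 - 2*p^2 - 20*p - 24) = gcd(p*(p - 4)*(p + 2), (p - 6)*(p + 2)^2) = p + 2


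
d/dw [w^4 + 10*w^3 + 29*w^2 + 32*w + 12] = 4*w^3 + 30*w^2 + 58*w + 32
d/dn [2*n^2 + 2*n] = 4*n + 2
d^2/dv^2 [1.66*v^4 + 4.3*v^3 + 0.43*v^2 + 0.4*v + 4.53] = 19.92*v^2 + 25.8*v + 0.86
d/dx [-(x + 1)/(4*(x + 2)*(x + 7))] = (x^2 + 2*x - 5)/(4*(x^4 + 18*x^3 + 109*x^2 + 252*x + 196))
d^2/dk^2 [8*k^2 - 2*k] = 16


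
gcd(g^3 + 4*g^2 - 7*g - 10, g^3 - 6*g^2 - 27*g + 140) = g + 5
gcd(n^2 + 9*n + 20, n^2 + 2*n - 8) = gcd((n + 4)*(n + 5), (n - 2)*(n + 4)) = n + 4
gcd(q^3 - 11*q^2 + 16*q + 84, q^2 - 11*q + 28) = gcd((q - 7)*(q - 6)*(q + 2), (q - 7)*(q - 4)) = q - 7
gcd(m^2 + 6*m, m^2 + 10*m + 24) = m + 6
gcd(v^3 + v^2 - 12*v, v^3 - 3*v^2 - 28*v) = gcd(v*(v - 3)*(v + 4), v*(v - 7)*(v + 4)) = v^2 + 4*v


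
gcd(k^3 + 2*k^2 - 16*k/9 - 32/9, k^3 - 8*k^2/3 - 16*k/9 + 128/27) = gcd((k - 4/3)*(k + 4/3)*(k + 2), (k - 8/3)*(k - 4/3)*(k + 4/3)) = k^2 - 16/9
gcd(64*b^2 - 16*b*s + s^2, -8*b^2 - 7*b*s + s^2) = -8*b + s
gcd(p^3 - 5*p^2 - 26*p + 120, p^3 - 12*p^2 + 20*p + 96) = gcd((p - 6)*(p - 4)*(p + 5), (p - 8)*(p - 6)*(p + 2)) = p - 6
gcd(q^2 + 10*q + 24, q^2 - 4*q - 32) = q + 4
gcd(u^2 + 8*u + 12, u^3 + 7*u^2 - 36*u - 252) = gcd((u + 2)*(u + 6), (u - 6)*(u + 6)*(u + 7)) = u + 6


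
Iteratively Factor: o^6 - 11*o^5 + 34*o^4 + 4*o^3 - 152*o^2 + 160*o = (o)*(o^5 - 11*o^4 + 34*o^3 + 4*o^2 - 152*o + 160) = o*(o - 2)*(o^4 - 9*o^3 + 16*o^2 + 36*o - 80) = o*(o - 2)*(o + 2)*(o^3 - 11*o^2 + 38*o - 40) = o*(o - 5)*(o - 2)*(o + 2)*(o^2 - 6*o + 8) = o*(o - 5)*(o - 2)^2*(o + 2)*(o - 4)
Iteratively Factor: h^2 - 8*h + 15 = (h - 5)*(h - 3)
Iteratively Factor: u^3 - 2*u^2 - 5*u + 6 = (u - 1)*(u^2 - u - 6) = (u - 3)*(u - 1)*(u + 2)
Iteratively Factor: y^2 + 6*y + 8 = (y + 2)*(y + 4)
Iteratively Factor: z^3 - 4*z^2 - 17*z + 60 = (z - 3)*(z^2 - z - 20) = (z - 3)*(z + 4)*(z - 5)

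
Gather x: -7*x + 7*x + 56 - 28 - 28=0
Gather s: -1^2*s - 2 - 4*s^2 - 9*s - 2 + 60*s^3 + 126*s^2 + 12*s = 60*s^3 + 122*s^2 + 2*s - 4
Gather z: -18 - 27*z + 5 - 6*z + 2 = -33*z - 11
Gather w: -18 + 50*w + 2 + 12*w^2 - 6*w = 12*w^2 + 44*w - 16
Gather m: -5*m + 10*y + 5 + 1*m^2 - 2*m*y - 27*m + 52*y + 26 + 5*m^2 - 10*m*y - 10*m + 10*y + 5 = 6*m^2 + m*(-12*y - 42) + 72*y + 36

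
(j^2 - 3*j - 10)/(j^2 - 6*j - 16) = (j - 5)/(j - 8)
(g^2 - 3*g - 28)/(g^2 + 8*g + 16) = (g - 7)/(g + 4)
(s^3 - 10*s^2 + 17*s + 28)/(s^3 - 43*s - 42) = (s - 4)/(s + 6)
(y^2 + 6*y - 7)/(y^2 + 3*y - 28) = (y - 1)/(y - 4)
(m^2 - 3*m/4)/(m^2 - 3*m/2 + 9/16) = 4*m/(4*m - 3)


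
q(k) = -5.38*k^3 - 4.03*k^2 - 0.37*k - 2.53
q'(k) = -16.14*k^2 - 8.06*k - 0.37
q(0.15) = -2.69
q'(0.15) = -1.94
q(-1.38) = 4.44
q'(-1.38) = -19.98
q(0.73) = -7.04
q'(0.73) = -14.85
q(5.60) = -1075.80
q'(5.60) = -551.66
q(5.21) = -874.69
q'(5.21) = -480.47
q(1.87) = -52.50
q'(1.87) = -71.88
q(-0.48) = -2.69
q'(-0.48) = -0.22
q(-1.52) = 7.62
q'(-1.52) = -25.41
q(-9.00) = 3596.39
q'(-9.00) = -1235.17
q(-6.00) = 1016.69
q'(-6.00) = -533.05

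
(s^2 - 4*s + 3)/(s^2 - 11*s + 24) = (s - 1)/(s - 8)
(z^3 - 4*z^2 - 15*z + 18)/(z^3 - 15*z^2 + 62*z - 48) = (z + 3)/(z - 8)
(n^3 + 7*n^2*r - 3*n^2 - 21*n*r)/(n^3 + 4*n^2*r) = (n^2 + 7*n*r - 3*n - 21*r)/(n*(n + 4*r))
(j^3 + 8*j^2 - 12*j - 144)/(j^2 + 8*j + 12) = (j^2 + 2*j - 24)/(j + 2)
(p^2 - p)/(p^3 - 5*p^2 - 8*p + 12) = p/(p^2 - 4*p - 12)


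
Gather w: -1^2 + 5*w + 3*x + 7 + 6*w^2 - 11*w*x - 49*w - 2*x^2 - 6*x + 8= 6*w^2 + w*(-11*x - 44) - 2*x^2 - 3*x + 14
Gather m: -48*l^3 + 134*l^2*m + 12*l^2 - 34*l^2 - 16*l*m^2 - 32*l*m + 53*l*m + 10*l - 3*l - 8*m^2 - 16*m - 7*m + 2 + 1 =-48*l^3 - 22*l^2 + 7*l + m^2*(-16*l - 8) + m*(134*l^2 + 21*l - 23) + 3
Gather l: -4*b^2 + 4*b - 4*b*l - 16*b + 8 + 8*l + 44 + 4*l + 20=-4*b^2 - 12*b + l*(12 - 4*b) + 72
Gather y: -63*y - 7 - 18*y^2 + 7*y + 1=-18*y^2 - 56*y - 6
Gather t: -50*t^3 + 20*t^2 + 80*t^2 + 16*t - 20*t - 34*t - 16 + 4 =-50*t^3 + 100*t^2 - 38*t - 12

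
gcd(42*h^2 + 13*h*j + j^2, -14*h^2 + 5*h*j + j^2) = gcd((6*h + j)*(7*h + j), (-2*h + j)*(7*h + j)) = 7*h + j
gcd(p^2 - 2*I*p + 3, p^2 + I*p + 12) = p - 3*I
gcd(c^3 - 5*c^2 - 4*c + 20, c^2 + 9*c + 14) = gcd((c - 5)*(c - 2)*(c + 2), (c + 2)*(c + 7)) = c + 2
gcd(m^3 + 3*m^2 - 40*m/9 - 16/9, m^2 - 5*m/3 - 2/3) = m + 1/3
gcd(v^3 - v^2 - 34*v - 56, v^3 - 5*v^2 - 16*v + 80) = v + 4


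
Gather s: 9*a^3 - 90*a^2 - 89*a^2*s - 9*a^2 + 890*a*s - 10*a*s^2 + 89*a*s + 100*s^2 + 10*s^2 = 9*a^3 - 99*a^2 + s^2*(110 - 10*a) + s*(-89*a^2 + 979*a)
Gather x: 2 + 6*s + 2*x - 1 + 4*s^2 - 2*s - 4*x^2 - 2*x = 4*s^2 + 4*s - 4*x^2 + 1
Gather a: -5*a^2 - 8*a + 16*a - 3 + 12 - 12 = -5*a^2 + 8*a - 3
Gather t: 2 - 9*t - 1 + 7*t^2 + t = 7*t^2 - 8*t + 1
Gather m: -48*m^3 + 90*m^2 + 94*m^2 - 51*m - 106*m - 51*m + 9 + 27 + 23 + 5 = -48*m^3 + 184*m^2 - 208*m + 64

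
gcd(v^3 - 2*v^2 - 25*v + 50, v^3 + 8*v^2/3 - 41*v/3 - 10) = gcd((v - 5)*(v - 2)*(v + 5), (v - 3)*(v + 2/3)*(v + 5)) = v + 5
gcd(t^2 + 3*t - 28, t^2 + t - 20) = t - 4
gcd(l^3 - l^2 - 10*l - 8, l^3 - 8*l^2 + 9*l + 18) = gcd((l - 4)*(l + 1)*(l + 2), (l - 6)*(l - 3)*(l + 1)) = l + 1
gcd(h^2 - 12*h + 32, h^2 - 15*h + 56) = h - 8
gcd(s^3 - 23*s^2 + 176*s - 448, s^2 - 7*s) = s - 7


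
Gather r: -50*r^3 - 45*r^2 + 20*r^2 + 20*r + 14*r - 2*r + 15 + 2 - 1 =-50*r^3 - 25*r^2 + 32*r + 16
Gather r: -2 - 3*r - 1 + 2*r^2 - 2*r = 2*r^2 - 5*r - 3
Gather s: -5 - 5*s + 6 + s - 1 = -4*s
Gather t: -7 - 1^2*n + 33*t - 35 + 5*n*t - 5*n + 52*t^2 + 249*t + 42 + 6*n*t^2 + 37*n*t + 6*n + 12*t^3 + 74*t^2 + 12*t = 12*t^3 + t^2*(6*n + 126) + t*(42*n + 294)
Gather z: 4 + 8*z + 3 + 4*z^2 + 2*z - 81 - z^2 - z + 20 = 3*z^2 + 9*z - 54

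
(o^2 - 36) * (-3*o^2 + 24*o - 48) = -3*o^4 + 24*o^3 + 60*o^2 - 864*o + 1728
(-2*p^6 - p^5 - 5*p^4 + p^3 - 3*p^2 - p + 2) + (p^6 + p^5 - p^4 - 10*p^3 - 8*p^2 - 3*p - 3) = -p^6 - 6*p^4 - 9*p^3 - 11*p^2 - 4*p - 1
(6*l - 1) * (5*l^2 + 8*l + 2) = 30*l^3 + 43*l^2 + 4*l - 2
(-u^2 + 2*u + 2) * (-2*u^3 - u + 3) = 2*u^5 - 4*u^4 - 3*u^3 - 5*u^2 + 4*u + 6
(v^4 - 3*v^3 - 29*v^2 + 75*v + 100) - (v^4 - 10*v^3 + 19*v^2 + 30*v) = 7*v^3 - 48*v^2 + 45*v + 100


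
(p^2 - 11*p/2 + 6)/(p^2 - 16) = (p - 3/2)/(p + 4)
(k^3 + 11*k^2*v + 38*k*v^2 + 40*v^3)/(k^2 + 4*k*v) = k + 7*v + 10*v^2/k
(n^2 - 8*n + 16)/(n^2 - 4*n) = (n - 4)/n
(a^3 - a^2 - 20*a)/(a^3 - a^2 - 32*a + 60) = a*(a + 4)/(a^2 + 4*a - 12)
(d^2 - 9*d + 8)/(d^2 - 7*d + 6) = (d - 8)/(d - 6)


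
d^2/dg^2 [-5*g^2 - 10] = -10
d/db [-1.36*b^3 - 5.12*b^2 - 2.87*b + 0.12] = -4.08*b^2 - 10.24*b - 2.87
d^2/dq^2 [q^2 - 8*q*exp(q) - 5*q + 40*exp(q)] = -8*q*exp(q) + 24*exp(q) + 2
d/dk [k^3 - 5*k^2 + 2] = k*(3*k - 10)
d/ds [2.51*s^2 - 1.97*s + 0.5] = 5.02*s - 1.97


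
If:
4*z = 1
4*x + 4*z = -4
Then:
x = -5/4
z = 1/4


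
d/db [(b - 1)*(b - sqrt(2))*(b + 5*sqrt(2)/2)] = 3*b^2 - 2*b + 3*sqrt(2)*b - 5 - 3*sqrt(2)/2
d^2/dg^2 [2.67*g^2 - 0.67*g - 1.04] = 5.34000000000000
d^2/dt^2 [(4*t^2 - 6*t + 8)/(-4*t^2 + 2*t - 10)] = 2*(8*t^3 + 12*t^2 - 66*t + 1)/(8*t^6 - 12*t^5 + 66*t^4 - 61*t^3 + 165*t^2 - 75*t + 125)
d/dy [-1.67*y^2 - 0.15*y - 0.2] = -3.34*y - 0.15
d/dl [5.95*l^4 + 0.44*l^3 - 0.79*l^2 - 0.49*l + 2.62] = 23.8*l^3 + 1.32*l^2 - 1.58*l - 0.49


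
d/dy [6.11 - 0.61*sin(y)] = -0.61*cos(y)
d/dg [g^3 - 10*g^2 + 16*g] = 3*g^2 - 20*g + 16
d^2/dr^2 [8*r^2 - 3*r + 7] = 16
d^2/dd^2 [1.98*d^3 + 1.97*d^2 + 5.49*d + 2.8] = 11.88*d + 3.94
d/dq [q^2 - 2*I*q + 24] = 2*q - 2*I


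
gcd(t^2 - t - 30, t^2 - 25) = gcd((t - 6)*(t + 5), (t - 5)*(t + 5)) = t + 5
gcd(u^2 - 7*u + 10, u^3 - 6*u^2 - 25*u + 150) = u - 5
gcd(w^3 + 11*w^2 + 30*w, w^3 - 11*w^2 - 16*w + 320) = w + 5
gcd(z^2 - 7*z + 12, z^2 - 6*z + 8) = z - 4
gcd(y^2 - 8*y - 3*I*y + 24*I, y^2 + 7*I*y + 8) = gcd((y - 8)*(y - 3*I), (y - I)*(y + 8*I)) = 1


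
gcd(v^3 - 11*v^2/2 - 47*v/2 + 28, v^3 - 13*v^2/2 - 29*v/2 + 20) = v^2 - 9*v + 8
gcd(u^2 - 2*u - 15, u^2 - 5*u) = u - 5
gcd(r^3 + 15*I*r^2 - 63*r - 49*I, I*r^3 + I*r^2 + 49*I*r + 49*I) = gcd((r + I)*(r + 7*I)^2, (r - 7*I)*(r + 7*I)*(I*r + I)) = r + 7*I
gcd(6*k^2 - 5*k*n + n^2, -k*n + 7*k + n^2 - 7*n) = 1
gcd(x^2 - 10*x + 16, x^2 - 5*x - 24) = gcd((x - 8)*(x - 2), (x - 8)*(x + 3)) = x - 8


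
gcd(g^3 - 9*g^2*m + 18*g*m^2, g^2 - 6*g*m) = g^2 - 6*g*m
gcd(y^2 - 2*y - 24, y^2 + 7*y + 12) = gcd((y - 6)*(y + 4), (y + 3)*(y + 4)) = y + 4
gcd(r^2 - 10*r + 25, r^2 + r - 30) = r - 5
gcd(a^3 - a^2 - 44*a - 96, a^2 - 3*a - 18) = a + 3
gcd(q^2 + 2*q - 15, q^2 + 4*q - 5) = q + 5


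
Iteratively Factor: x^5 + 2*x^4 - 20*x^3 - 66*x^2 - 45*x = (x + 1)*(x^4 + x^3 - 21*x^2 - 45*x) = (x - 5)*(x + 1)*(x^3 + 6*x^2 + 9*x) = x*(x - 5)*(x + 1)*(x^2 + 6*x + 9) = x*(x - 5)*(x + 1)*(x + 3)*(x + 3)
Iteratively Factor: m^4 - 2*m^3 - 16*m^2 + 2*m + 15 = (m - 5)*(m^3 + 3*m^2 - m - 3) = (m - 5)*(m - 1)*(m^2 + 4*m + 3) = (m - 5)*(m - 1)*(m + 3)*(m + 1)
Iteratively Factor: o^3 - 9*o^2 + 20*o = (o - 5)*(o^2 - 4*o) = (o - 5)*(o - 4)*(o)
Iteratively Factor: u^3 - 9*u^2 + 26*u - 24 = (u - 4)*(u^2 - 5*u + 6) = (u - 4)*(u - 2)*(u - 3)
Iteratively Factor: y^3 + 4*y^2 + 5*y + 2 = (y + 2)*(y^2 + 2*y + 1) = (y + 1)*(y + 2)*(y + 1)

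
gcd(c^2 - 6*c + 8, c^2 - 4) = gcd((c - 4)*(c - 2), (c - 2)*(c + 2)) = c - 2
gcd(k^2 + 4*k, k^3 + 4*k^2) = k^2 + 4*k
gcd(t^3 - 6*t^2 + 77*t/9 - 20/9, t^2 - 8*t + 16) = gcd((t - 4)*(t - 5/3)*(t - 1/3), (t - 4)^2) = t - 4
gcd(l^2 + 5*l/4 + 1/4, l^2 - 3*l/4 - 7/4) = l + 1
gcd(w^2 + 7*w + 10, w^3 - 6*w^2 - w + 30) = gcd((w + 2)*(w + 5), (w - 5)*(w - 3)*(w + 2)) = w + 2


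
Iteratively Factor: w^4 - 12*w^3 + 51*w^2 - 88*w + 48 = (w - 4)*(w^3 - 8*w^2 + 19*w - 12) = (w - 4)*(w - 3)*(w^2 - 5*w + 4) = (w - 4)^2*(w - 3)*(w - 1)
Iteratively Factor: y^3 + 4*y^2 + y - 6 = (y + 3)*(y^2 + y - 2) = (y - 1)*(y + 3)*(y + 2)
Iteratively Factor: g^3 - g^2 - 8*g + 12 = (g - 2)*(g^2 + g - 6) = (g - 2)*(g + 3)*(g - 2)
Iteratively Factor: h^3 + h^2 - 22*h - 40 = (h + 4)*(h^2 - 3*h - 10) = (h + 2)*(h + 4)*(h - 5)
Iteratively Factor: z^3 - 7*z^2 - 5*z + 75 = (z + 3)*(z^2 - 10*z + 25) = (z - 5)*(z + 3)*(z - 5)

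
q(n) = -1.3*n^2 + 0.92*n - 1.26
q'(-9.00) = 24.32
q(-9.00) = -114.84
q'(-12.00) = 32.12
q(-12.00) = -199.50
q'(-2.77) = 8.12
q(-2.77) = -13.78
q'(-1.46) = 4.72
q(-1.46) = -5.37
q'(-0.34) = 1.80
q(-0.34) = -1.72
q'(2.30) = -5.06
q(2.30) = -6.02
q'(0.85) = -1.29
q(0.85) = -1.42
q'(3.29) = -7.63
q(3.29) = -12.30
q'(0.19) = 0.43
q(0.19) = -1.13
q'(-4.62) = 12.93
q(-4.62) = -33.26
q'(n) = 0.92 - 2.6*n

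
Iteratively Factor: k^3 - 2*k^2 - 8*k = (k - 4)*(k^2 + 2*k) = k*(k - 4)*(k + 2)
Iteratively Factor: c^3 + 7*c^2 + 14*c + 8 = (c + 2)*(c^2 + 5*c + 4) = (c + 2)*(c + 4)*(c + 1)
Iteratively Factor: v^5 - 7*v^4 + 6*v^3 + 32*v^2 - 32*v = (v - 4)*(v^4 - 3*v^3 - 6*v^2 + 8*v) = (v - 4)^2*(v^3 + v^2 - 2*v) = (v - 4)^2*(v + 2)*(v^2 - v) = v*(v - 4)^2*(v + 2)*(v - 1)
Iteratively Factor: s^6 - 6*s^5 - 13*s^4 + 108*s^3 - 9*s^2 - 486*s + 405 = (s + 3)*(s^5 - 9*s^4 + 14*s^3 + 66*s^2 - 207*s + 135) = (s - 1)*(s + 3)*(s^4 - 8*s^3 + 6*s^2 + 72*s - 135) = (s - 1)*(s + 3)^2*(s^3 - 11*s^2 + 39*s - 45) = (s - 3)*(s - 1)*(s + 3)^2*(s^2 - 8*s + 15) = (s - 5)*(s - 3)*(s - 1)*(s + 3)^2*(s - 3)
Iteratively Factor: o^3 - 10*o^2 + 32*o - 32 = (o - 4)*(o^2 - 6*o + 8) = (o - 4)^2*(o - 2)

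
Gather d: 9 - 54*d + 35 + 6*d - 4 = 40 - 48*d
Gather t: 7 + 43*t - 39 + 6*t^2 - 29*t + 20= 6*t^2 + 14*t - 12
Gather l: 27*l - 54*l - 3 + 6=3 - 27*l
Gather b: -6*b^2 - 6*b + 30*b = -6*b^2 + 24*b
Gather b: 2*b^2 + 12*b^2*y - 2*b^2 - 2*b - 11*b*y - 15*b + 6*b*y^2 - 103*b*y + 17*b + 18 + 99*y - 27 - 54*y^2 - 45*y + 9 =12*b^2*y + b*(6*y^2 - 114*y) - 54*y^2 + 54*y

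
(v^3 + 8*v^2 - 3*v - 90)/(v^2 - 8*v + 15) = (v^2 + 11*v + 30)/(v - 5)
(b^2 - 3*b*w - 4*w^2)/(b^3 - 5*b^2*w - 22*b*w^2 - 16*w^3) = (-b + 4*w)/(-b^2 + 6*b*w + 16*w^2)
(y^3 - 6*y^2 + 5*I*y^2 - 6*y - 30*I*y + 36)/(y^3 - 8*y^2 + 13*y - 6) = (y^2 + 5*I*y - 6)/(y^2 - 2*y + 1)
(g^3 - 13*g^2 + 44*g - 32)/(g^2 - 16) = (g^2 - 9*g + 8)/(g + 4)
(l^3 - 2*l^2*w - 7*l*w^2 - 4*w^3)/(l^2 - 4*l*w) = l + 2*w + w^2/l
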